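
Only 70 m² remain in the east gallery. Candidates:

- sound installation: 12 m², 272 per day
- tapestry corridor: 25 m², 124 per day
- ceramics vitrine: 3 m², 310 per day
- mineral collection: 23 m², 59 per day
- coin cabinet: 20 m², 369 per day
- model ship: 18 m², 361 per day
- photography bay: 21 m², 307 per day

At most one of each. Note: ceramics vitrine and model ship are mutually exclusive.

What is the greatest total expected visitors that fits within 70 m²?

Sound installation + ceramics vitrine + coin cabinet + photography bay uses 56 of the 70 m² and totals 1258.
That's the maximum — no feasible swap from here does better than 1258.

1258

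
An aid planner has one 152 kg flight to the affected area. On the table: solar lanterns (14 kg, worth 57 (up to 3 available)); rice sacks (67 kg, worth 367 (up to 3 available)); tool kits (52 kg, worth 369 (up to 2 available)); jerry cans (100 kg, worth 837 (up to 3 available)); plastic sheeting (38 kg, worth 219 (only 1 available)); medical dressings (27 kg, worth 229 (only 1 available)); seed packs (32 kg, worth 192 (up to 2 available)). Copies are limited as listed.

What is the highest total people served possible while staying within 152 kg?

The ratio heuristic lands on solar lanterns + jerry cans + medical dressings (1123) but leaves 11 kg idle.
The 41 kg tied up in solar lanterns and medical dressings is better spent on tool kits — total rises to 1206 (152 kg).
That's the maximum — no swap from here does better than 1206.

1206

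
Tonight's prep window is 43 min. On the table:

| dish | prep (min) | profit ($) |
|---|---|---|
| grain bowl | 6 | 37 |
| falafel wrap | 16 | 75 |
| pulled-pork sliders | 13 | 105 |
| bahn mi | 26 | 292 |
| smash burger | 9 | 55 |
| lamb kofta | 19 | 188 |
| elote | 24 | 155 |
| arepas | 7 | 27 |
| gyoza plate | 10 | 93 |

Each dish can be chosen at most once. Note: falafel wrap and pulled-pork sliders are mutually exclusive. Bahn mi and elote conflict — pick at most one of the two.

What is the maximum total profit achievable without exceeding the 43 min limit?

Taking grain bowl + bahn mi + gyoza plate: 42 min used, 422 in profit.

422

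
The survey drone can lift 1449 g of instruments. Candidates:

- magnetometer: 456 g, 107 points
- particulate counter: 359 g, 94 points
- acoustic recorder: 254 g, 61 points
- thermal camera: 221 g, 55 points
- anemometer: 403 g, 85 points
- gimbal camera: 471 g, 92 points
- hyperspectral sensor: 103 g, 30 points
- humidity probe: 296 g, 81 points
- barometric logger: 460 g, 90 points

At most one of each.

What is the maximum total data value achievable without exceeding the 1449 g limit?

367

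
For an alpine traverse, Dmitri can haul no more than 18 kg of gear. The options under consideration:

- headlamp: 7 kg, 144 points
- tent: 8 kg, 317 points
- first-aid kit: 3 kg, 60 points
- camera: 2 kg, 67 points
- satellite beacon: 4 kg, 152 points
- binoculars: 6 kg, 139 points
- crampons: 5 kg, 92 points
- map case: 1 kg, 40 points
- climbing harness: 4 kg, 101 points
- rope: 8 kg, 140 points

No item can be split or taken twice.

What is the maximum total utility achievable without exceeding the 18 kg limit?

Taking the top-ratio items first gives tent + first-aid kit + camera + satellite beacon + map case for 636 (18 kg).
The 4 kg tied up in first-aid kit and map case is better spent on climbing harness — total rises to 637 (18 kg).

637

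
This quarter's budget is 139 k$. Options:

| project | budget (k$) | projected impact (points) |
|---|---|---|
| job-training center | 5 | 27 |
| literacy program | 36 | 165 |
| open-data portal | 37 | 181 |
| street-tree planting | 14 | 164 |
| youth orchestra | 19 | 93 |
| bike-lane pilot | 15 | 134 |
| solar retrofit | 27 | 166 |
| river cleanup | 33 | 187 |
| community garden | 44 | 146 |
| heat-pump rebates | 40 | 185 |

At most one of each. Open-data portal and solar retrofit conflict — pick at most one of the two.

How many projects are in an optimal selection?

Best achievable projected impact is 863.
One optimal bundle: job-training center + street-tree planting + bike-lane pilot + solar retrofit + river cleanup + heat-pump rebates (134 k$).
Every optimal selection uses 6 projects.

6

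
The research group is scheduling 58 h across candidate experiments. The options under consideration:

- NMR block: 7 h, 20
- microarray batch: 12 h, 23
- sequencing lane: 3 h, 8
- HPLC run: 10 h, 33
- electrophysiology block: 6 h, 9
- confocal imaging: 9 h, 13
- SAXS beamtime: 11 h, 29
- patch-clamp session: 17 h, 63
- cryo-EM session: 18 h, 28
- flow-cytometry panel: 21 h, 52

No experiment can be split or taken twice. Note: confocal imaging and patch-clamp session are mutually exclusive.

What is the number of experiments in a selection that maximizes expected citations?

5

Best achievable expected citations is 176.
One optimal bundle: NMR block + sequencing lane + HPLC run + patch-clamp session + flow-cytometry panel (58 h).
Any selection reaching 176 contains exactly 5 experiments.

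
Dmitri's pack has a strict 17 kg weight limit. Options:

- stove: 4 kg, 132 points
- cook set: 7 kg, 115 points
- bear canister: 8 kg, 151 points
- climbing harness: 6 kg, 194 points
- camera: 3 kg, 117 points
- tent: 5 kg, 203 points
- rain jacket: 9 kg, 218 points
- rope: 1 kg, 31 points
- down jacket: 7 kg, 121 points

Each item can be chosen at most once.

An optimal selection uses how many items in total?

4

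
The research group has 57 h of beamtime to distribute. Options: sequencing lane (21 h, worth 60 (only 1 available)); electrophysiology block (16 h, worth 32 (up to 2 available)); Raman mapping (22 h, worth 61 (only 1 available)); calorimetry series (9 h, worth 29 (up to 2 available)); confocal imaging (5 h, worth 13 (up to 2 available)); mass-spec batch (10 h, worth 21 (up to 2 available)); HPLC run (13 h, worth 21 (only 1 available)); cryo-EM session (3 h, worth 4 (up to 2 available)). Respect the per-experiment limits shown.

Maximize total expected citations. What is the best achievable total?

Filling by ratio: sequencing lane + 2×calorimetry series + 2×confocal imaging + 2×cryo-EM session for 152, with 2 h left unused.
The 20 h tied up in calorimetry series and confocal imaging and 2×cryo-EM session is better spent on Raman mapping — total rises to 163 (57 h).
Nothing else within 57 h beats 163.

163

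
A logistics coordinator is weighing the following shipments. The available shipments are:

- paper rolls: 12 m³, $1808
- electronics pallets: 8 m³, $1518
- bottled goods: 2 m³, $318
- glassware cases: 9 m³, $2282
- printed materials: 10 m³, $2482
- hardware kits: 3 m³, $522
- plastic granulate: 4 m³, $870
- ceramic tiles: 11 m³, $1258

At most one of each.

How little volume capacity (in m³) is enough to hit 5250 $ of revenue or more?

Look for the lowest-volume combination reaching 5250.
Taking glassware cases + printed materials + hardware kits gives 5286 (≥ 5250) for 22 m³.
Any bundle with less than 22 m³ falls short of 5250.

22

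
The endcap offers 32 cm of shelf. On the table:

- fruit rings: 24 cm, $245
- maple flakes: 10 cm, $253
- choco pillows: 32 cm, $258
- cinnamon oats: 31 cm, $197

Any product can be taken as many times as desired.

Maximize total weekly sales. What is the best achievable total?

The ratio ordering already packs tightly: 3×maple flakes, 30 cm, 759.
Nothing else within 32 cm beats 759.

759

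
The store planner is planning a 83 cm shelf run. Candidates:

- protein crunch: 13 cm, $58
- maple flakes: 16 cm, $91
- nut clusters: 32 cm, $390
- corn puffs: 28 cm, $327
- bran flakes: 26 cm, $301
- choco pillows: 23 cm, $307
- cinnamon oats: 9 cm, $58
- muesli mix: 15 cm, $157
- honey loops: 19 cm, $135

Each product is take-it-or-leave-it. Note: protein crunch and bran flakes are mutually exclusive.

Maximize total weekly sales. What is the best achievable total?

1024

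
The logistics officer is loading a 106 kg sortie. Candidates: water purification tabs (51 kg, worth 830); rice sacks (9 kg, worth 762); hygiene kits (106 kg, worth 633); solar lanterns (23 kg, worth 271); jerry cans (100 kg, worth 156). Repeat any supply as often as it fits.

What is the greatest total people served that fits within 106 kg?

8382

The ratio ordering already packs tightly: 11×rice sacks, 99 kg, 8382.
Every other selection either busts 106 kg or fails to beat 8382.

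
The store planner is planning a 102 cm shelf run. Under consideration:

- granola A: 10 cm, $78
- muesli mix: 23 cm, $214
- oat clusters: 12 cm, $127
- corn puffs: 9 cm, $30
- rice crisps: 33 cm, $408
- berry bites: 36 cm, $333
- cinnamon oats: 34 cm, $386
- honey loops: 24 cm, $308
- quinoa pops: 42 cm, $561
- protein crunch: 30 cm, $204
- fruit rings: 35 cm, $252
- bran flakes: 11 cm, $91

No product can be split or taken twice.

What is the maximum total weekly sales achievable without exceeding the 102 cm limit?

Density check — quinoa pops 13.36, honey loops 12.83, rice crisps 12.36 are the best per cm.
Rice crisps + honey loops + quinoa pops uses 99 of the 102 cm and totals 1277.
Nothing else within 102 cm beats 1277.

1277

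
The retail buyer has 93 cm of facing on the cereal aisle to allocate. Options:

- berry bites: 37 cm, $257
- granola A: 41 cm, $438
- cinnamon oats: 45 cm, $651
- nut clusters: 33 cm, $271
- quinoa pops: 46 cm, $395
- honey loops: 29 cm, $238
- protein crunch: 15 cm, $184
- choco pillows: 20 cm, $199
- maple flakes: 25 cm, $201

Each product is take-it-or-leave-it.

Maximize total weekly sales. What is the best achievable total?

1106

Ranking by ratio (weekly sales/cm): cinnamon oats 14.47, protein crunch 12.27, granola A 10.68, choco pillows 9.95.
Greedy by ratio would take cinnamon oats + protein crunch + choco pillows: 80 cm used, total 1034.
The 20 cm tied up in choco pillows is better spent on nut clusters — total rises to 1106 (93 cm).
No other feasible combination exceeds 1106.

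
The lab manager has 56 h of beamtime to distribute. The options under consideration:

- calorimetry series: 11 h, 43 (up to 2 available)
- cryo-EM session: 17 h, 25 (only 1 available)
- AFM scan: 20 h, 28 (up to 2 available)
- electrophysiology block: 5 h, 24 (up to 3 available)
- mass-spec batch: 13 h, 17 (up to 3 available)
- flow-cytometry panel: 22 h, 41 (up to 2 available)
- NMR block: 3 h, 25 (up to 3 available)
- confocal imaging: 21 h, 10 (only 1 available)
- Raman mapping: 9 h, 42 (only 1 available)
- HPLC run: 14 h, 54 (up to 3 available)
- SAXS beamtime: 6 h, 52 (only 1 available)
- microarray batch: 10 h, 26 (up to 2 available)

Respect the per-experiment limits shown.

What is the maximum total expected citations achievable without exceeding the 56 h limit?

303

A density-first pass picks calorimetry series + 3×electrophysiology block + 3×NMR block + Raman mapping + SAXS beamtime — 284 at 50 h.
Dropping electrophysiology block frees 5 h; slotting in calorimetry series (11 h) lifts the total to 303 at 56 h.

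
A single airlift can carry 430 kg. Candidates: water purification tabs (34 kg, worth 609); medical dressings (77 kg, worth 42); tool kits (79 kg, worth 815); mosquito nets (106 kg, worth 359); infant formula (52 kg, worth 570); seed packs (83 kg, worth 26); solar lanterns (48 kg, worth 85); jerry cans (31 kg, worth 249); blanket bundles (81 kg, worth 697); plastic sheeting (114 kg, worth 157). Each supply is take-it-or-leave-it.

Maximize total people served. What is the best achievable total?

3299

By people served per kg: water purification tabs 17.91, infant formula 10.96, tool kits 10.32, blanket bundles 8.60 lead.
Best packing: water purification tabs + tool kits + mosquito nets + infant formula + jerry cans + blanket bundles — 383 kg, 3299 total.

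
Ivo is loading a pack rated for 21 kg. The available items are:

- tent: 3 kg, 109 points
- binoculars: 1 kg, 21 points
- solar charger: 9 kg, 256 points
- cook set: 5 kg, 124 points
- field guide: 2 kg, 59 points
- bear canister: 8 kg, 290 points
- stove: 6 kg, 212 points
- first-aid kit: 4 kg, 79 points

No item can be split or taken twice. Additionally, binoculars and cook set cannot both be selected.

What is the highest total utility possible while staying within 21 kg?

Best packing: tent + binoculars + field guide + bear canister + stove — 20 kg, 691 total.
An exhaustive check of the 256 subsets confirms 691.

691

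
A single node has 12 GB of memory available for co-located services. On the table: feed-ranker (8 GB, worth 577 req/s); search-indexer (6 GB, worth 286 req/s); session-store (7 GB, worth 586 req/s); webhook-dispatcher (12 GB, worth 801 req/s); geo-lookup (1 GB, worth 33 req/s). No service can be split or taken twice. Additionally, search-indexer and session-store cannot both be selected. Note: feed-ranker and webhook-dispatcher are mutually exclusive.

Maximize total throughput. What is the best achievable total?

801

Density check — session-store 83.71, feed-ranker 72.12, webhook-dispatcher 66.75 are the best per GB.
Greedy by ratio would take session-store + geo-lookup: 8 GB used, total 619.
The 8 GB tied up in session-store and geo-lookup is better spent on webhook-dispatcher — total rises to 801 (12 GB).
Runner-up session-store + geo-lookup tops out at 619.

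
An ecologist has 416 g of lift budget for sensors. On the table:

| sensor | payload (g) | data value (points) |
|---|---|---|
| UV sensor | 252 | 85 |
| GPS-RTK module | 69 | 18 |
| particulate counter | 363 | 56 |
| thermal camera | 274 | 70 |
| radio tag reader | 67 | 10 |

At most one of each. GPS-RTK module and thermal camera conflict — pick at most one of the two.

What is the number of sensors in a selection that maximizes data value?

Best achievable data value is 113.
One optimal bundle: UV sensor + GPS-RTK module + radio tag reader (388 g).
Any selection reaching 113 contains exactly 3 sensors.

3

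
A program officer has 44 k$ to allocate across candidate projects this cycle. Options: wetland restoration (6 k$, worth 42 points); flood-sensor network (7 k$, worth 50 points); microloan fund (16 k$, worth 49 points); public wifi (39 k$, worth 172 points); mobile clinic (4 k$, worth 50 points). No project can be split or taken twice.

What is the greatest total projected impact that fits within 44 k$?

222

By projected impact per k$: mobile clinic 12.50, flood-sensor network 7.14, wetland restoration 7.00, public wifi 4.41 lead.
Taking the top-ratio projects first gives wetland restoration + flood-sensor network + microloan fund + mobile clinic for 191 (33 k$).
The 29 k$ tied up in wetland restoration and flood-sensor network and microloan fund is better spent on public wifi — total rises to 222 (43 k$).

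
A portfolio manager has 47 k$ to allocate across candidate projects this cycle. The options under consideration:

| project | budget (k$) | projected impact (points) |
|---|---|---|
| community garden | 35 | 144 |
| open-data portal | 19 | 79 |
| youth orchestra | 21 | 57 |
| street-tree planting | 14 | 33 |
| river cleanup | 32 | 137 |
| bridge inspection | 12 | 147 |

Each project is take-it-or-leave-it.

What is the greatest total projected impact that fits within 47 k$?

291

Greedy by ratio would take river cleanup + bridge inspection: 44 k$ used, total 284.
Dropping river cleanup frees 32 k$; slotting in community garden (35 k$) lifts the total to 291 at 47 k$.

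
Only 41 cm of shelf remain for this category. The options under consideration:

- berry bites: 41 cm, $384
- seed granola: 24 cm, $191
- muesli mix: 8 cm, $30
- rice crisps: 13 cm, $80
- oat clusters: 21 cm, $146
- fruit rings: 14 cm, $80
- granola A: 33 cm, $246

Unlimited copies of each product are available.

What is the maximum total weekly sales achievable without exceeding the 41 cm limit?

Best packing: berry bites — 41 cm, 384 total.
That's the maximum — no swap from here does better than 384.

384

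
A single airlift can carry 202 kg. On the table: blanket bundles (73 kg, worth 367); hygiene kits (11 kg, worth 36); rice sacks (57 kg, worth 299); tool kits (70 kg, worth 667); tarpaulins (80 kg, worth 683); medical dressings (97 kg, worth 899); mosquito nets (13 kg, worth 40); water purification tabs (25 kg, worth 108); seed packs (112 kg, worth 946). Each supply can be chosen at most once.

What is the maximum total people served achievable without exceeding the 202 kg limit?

1690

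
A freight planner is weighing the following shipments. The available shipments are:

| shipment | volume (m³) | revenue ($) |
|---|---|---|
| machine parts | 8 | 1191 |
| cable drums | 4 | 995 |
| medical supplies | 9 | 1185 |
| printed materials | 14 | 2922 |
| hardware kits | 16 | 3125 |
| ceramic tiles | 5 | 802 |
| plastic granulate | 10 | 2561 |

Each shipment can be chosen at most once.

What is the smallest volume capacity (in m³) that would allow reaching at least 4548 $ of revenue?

22

Look for the lowest-volume combination reaching 4548.
machine parts + cable drums + plastic granulate reaches 4747 using 22 m³.
No combination under 22 m³ hits 4548.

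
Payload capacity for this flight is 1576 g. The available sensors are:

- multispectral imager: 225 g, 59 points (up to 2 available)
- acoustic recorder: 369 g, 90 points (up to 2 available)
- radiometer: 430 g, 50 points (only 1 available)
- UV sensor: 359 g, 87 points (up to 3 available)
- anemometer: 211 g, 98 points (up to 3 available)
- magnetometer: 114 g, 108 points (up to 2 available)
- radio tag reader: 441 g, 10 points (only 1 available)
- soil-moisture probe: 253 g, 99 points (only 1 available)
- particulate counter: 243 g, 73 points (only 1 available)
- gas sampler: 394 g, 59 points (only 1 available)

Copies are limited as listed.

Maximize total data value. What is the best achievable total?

727

The ratio heuristic lands on 3×anemometer + 2×magnetometer + soil-moisture probe + particulate counter (682) but leaves 219 g idle.
Dropping particulate counter frees 243 g; slotting in 2×multispectral imager (450 g) lifts the total to 727 at 1564 g.
The spare 12 g is too small for any remaining sensor, and no exchange beats 727.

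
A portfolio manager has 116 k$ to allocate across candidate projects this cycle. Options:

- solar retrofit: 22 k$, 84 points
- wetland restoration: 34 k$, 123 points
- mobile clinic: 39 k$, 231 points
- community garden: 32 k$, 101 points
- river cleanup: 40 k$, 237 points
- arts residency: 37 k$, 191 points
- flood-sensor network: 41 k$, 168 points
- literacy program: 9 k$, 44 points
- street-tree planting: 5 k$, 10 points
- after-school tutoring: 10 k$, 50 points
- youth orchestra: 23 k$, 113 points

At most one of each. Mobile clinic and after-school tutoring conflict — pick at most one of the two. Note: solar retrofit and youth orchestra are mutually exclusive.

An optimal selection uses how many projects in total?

3

Optimal total is 659.
mobile clinic + river cleanup + arts residency hits 659 at 116 k$.
All optima have 3 projects.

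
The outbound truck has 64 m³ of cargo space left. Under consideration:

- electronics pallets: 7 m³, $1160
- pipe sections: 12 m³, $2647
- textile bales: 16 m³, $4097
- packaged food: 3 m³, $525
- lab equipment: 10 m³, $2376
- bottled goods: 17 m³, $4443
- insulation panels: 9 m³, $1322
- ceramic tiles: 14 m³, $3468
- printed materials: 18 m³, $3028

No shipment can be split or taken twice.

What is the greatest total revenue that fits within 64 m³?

15544

Filling by ratio: textile bales + packaged food + lab equipment + bottled goods + ceramic tiles for 14909, with 4 m³ left unused.
Replace packaged food with electronics pallets: the trade gains 635 net, giving 15544 at 64 m³.
Nothing else within 64 m³ beats 15544.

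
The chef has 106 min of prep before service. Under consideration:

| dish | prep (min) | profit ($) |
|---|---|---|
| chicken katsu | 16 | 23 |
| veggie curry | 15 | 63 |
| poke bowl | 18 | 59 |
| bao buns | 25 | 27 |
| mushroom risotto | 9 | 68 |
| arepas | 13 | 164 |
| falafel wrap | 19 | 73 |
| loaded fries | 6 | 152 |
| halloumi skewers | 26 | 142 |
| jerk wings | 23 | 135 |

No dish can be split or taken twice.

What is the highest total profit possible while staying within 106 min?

734

Greedy by ratio would take veggie curry + mushroom risotto + arepas + loaded fries + halloumi skewers + jerk wings: 92 min used, total 724.
Replace veggie curry with falafel wrap: the trade gains 10 net, giving 734 at 96 min.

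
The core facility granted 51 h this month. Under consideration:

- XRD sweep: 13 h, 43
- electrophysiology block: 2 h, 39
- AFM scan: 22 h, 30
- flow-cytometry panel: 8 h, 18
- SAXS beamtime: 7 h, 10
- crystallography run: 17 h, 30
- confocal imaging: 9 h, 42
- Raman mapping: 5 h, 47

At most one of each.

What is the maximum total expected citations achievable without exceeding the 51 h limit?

201

Taking the top-ratio experiments first gives XRD sweep + electrophysiology block + flow-cytometry panel + SAXS beamtime + confocal imaging + Raman mapping for 199 (44 h).
Dropping flow-cytometry panel and SAXS beamtime frees 15 h; slotting in AFM scan (22 h) lifts the total to 201 at 51 h.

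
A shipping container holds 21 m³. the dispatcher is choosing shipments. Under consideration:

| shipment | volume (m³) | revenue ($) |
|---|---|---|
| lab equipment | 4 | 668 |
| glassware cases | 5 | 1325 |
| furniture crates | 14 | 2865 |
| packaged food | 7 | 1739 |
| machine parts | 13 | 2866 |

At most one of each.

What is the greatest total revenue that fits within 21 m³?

Ranking by ratio (revenue/m³): glassware cases 265.00, packaged food 248.43, machine parts 220.46.
Filling by ratio: lab equipment + glassware cases + packaged food for 3732, with 5 m³ left unused.
The 9 m³ tied up in lab equipment and glassware cases is better spent on machine parts — total rises to 4605 (20 m³).
An exhaustive check of the 32 subsets confirms 4605.

4605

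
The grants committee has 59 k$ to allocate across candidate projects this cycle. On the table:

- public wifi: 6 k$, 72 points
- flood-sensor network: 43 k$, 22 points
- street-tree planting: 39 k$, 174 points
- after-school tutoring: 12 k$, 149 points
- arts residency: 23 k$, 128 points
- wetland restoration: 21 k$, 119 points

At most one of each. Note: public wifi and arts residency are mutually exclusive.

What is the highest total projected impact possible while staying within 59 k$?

396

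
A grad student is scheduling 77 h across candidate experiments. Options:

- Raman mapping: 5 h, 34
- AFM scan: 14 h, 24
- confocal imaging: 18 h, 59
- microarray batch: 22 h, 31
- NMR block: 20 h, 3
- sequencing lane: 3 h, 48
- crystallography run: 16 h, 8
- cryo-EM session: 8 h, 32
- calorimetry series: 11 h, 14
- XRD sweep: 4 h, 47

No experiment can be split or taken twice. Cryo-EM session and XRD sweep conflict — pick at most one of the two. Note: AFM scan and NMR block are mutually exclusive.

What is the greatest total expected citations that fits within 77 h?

Taking Raman mapping + AFM scan + confocal imaging + microarray batch + sequencing lane + calorimetry series + XRD sweep: 77 h used, 257 in expected citations.

257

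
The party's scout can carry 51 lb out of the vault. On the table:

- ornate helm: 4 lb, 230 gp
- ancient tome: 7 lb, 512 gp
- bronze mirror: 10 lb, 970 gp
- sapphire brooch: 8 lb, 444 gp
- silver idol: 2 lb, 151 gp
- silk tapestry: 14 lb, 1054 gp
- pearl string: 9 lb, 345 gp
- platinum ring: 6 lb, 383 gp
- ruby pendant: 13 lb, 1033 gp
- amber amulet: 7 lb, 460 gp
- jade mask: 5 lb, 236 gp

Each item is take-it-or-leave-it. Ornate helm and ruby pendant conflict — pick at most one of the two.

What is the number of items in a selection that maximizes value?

5

Best achievable value is 4029.
One optimal bundle: ancient tome + bronze mirror + silk tapestry + ruby pendant + amber amulet (51 lb).
Every optimal selection uses 5 items.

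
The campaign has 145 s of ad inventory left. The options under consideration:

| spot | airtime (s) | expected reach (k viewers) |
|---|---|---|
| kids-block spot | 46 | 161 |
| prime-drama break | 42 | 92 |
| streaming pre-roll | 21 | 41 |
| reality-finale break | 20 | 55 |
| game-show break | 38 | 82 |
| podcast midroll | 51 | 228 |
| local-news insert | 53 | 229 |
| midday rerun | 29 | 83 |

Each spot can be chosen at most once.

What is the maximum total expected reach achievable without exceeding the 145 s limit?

Greedy by ratio would take podcast midroll + local-news insert + midday rerun: 133 s used, total 540.
Dropping midday rerun frees 29 s; slotting in streaming pre-roll + reality-finale break (41 s) lifts the total to 553 at 145 s.
An exhaustive check of the 256 subsets confirms 553.

553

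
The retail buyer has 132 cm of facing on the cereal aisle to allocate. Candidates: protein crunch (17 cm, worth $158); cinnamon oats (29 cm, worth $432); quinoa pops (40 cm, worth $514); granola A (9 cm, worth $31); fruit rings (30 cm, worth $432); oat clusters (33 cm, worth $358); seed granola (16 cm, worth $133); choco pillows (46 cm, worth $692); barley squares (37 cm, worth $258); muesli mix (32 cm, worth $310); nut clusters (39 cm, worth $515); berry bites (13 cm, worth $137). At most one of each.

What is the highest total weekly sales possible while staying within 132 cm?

1797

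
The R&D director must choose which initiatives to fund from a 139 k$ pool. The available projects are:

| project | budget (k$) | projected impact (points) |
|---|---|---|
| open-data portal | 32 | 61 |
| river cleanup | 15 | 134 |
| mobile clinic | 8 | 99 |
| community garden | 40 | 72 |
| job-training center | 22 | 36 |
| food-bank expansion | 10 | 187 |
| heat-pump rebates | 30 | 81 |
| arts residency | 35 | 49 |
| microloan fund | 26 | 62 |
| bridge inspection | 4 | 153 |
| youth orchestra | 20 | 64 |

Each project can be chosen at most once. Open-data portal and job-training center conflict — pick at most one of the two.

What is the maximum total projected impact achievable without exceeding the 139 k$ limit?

816

Taking river cleanup + mobile clinic + job-training center + food-bank expansion + heat-pump rebates + microloan fund + bridge inspection + youth orchestra: 135 k$ used, 816 in projected impact.
No other feasible combination exceeds 816.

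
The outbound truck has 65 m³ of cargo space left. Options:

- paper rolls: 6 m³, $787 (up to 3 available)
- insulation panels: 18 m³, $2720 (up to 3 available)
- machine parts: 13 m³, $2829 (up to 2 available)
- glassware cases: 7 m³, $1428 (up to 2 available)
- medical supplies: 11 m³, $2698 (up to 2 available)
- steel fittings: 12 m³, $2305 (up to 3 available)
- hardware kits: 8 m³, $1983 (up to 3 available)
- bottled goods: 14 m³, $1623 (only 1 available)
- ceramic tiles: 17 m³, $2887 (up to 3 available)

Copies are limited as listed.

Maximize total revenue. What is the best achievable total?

15078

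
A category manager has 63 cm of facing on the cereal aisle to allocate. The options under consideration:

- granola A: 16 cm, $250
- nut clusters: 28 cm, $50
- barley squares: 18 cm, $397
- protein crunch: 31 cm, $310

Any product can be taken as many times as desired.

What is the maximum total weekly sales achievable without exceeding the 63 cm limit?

1191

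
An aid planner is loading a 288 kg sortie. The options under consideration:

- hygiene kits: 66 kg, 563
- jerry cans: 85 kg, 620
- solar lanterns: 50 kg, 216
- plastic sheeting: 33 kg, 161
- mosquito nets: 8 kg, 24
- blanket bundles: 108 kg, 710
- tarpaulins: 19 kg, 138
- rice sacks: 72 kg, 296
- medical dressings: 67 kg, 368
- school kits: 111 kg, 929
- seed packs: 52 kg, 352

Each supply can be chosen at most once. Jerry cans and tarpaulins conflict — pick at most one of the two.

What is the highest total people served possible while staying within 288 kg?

Hygiene kits + blanket bundles + school kits uses 285 of the 288 kg and totals 2202.

2202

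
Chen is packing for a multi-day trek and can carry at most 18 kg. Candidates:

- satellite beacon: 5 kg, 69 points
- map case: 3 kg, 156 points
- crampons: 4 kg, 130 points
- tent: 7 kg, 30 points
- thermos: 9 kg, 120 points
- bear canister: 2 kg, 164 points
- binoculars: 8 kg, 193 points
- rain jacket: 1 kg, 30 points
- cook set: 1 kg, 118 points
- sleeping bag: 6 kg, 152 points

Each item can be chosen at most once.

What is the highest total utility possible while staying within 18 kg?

761

Greedy by ratio would take map case + crampons + bear canister + rain jacket + cook set + sleeping bag: 17 kg used, total 750.
Replace rain jacket and sleeping bag with binoculars: the trade gains 11 net, giving 761 at 18 kg.
No other feasible combination exceeds 761.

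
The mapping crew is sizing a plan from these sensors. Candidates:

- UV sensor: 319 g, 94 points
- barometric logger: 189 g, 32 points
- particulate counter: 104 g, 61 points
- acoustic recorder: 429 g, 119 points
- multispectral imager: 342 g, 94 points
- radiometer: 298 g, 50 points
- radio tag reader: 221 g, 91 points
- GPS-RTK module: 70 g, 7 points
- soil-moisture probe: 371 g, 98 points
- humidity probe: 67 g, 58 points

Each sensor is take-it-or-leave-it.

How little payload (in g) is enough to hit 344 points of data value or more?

Need the lightest bundle worth ≥ 344.
Taking UV sensor + particulate counter + radiometer + radio tag reader + humidity probe gives 354 (≥ 344) for 1009 g.
Any bundle with less than 1009 g falls short of 344.

1009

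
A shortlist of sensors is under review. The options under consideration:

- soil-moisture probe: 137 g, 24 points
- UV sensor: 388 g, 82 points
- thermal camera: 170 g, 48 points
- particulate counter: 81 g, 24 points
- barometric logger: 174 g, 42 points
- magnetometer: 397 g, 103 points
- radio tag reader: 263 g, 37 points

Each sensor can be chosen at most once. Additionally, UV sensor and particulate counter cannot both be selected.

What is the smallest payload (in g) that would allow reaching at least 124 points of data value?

478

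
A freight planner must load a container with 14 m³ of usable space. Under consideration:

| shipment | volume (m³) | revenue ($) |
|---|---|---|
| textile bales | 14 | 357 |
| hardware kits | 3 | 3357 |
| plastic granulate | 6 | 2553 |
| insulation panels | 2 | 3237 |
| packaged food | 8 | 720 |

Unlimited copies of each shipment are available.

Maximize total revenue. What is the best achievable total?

22659

7×insulation panels uses 14 of the 14 m³ and totals 22659.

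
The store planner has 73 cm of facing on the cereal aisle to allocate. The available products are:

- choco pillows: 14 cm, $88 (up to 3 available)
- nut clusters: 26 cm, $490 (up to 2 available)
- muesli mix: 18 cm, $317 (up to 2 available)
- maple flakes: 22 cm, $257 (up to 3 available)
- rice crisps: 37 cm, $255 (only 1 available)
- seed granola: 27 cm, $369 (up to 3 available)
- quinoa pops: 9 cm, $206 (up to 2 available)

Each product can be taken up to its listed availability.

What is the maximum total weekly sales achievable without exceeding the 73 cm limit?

Ranking by ratio (weekly sales/cm): quinoa pops 22.89, nut clusters 18.85, muesli mix 17.61.
The ratio ordering already packs tightly: 2×nut clusters + 2×quinoa pops, 70 cm, 1392.
Nothing else within 73 cm beats 1392.

1392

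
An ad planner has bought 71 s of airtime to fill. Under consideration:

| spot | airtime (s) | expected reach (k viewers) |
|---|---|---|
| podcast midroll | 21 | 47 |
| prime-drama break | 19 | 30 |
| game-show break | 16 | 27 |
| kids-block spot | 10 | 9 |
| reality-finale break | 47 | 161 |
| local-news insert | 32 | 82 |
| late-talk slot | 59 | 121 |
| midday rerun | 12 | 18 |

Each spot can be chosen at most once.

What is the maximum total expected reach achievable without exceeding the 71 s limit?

208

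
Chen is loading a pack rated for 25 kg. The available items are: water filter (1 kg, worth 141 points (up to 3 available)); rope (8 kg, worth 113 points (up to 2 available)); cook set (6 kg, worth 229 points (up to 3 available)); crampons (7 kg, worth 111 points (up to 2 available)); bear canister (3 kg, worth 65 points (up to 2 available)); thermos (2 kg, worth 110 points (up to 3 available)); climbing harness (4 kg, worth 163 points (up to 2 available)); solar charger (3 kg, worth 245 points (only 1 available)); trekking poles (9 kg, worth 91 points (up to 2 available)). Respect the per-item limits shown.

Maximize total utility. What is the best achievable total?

Taking the top-ratio items first gives 3×water filter + bear canister + 3×thermos + 2×climbing harness + solar charger for 1389 (23 kg).
Replace bear canister and 2×climbing harness with 2×cook set: the trade gains 67 net, giving 1456 at 24 kg.
Every other selection either busts 25 kg or exceeds an availability limit or fails to beat 1456.

1456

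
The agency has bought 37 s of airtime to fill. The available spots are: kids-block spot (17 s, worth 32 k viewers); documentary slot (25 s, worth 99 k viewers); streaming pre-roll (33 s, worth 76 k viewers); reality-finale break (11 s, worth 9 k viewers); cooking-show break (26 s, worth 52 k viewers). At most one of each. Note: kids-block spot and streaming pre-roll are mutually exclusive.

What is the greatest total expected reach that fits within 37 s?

The ratio ordering already packs tightly: documentary slot + reality-finale break, 36 s, 108.
Runner-up documentary slot tops out at 99.

108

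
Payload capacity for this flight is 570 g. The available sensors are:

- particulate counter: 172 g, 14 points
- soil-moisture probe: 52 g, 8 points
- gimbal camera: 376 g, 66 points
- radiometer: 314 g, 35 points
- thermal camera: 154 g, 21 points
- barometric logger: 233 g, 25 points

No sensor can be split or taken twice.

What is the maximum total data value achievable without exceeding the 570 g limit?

87

Filling by ratio: soil-moisture probe + gimbal camera for 74, with 142 g left unused.
Replace soil-moisture probe with thermal camera: the trade gains 13 net, giving 87 at 530 g.
Next best is particulate counter + gimbal camera at 80 (548 g) — short by 7.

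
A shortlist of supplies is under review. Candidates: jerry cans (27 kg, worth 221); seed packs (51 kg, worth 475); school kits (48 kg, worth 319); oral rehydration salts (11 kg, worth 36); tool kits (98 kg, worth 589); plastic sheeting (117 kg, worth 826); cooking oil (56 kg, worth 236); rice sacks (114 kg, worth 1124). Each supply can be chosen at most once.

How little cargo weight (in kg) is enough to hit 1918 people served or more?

213

Need the lightest bundle worth ≥ 1918.
seed packs + school kits + rice sacks: 1918 people served at 213 kg.
Any bundle with less than 213 kg falls short of 1918.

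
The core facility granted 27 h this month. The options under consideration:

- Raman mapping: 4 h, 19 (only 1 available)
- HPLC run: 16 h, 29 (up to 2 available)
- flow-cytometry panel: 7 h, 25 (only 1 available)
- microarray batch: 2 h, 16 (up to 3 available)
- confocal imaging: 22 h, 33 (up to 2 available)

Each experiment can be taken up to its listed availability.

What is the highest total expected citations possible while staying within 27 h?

The ratio heuristic lands on Raman mapping + flow-cytometry panel + 3×microarray batch (92) but leaves 10 h idle.
Replace flow-cytometry panel with HPLC run: the trade gains 4 net, giving 96 at 26 h.
The spare 1 h is too small for any remaining experiment, and no exchange beats 96.

96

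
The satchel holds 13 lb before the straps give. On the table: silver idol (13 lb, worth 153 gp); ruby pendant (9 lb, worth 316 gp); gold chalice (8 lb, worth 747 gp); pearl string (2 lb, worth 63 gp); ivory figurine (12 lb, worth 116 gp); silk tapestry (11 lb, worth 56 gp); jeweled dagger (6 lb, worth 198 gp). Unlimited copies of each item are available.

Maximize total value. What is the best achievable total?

Best packing: gold chalice + 2×pearl string — 12 lb, 873 total.
That's the maximum — no swap from here does better than 873.

873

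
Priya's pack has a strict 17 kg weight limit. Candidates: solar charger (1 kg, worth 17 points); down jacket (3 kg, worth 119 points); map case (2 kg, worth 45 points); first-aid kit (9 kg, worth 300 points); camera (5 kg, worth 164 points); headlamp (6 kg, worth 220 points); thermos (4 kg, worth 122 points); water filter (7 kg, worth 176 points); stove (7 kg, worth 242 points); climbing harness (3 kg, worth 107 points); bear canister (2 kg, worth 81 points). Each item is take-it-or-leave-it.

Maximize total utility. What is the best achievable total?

610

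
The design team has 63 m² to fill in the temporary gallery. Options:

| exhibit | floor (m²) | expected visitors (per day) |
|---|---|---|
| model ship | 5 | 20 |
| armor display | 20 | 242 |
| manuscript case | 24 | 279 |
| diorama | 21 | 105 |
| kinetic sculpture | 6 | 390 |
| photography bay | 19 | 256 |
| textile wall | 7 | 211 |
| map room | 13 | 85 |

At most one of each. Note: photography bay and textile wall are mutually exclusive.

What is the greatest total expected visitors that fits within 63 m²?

1142

Model ship + armor display + manuscript case + kinetic sculpture + textile wall uses 62 of the 63 m² and totals 1142.
The closest alternative, armor display + manuscript case + kinetic sculpture + textile wall, reaches only 1122.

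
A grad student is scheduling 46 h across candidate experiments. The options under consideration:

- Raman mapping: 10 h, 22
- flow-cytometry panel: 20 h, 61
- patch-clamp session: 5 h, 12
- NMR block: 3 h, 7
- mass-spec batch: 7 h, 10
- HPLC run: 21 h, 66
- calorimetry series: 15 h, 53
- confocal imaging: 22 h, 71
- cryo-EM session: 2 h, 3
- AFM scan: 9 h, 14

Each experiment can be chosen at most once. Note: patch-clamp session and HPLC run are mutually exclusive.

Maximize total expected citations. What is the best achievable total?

Density check — calorimetry series 3.53, confocal imaging 3.23, HPLC run 3.14, flow-cytometry panel 3.05 are the best per h.
Filling by ratio: patch-clamp session + NMR block + calorimetry series + confocal imaging for 143, with 1 h left unused.
Replace patch-clamp session and calorimetry series with HPLC run: the trade gains 1 net, giving 144 at 46 h.

144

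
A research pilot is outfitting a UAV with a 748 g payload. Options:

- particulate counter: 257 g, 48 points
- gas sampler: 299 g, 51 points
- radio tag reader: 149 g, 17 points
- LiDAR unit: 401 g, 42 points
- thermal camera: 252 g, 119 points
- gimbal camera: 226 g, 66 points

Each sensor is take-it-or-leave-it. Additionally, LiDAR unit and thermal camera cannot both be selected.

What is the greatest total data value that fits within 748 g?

233

Best packing: particulate counter + thermal camera + gimbal camera — 735 g, 233 total.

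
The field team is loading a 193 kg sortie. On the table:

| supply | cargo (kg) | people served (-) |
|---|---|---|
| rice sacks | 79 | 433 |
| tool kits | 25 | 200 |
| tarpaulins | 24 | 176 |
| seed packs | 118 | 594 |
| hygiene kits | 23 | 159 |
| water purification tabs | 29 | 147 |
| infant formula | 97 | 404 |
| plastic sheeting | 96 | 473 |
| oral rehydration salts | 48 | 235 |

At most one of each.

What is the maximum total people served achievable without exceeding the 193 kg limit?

1129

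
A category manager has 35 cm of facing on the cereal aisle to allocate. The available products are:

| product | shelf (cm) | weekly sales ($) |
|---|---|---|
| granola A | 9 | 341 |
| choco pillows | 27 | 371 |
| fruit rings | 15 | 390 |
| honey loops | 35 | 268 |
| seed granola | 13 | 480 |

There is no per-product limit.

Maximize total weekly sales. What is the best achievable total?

1301

Ranking by ratio (weekly sales/cm): granola A 37.89, seed granola 36.92, fruit rings 26.00, choco pillows 13.74.
The ratio heuristic lands on 3×granola A (1023) but leaves 8 cm idle.
The 18 cm tied up in 2×granola A is better spent on 2×seed granola — total rises to 1301 (35 cm).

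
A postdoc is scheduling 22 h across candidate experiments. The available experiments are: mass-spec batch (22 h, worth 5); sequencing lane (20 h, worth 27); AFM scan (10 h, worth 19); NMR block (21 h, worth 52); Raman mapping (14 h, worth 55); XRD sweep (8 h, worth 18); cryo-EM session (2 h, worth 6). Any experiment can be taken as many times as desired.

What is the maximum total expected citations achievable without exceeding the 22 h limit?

79

Density check — Raman mapping 3.93, cryo-EM session 3.00, NMR block 2.48 are the best per h.
The ratio ordering already packs tightly: Raman mapping + 4×cryo-EM session, 22 h, 79.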